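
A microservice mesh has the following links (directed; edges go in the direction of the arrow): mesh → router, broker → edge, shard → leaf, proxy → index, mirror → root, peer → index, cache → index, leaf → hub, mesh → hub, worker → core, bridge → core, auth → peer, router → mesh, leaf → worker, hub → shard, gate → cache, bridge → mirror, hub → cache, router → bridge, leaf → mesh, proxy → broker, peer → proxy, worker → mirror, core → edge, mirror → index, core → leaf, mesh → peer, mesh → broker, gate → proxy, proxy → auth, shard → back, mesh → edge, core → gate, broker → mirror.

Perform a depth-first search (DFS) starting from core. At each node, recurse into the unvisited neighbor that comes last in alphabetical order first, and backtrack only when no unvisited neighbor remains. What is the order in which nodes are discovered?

Visit core
core → leaf
leaf → worker
worker → mirror
mirror → root
mirror → index
leaf → mesh
mesh → router
router → bridge
mesh → peer
peer → proxy
proxy → broker
broker → edge
proxy → auth
mesh → hub
hub → shard
shard → back
hub → cache
core → gate

core leaf worker mirror root index mesh router bridge peer proxy broker edge auth hub shard back cache gate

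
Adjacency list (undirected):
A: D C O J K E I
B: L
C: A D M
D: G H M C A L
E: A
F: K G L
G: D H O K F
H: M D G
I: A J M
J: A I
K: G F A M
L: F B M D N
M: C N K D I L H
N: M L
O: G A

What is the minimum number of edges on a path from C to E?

2

Level 0: C
Level 1: A, D, M
Level 2: E, G, H, I, J, K, L, N, O
Level 3: B, F
E first appears at level 2.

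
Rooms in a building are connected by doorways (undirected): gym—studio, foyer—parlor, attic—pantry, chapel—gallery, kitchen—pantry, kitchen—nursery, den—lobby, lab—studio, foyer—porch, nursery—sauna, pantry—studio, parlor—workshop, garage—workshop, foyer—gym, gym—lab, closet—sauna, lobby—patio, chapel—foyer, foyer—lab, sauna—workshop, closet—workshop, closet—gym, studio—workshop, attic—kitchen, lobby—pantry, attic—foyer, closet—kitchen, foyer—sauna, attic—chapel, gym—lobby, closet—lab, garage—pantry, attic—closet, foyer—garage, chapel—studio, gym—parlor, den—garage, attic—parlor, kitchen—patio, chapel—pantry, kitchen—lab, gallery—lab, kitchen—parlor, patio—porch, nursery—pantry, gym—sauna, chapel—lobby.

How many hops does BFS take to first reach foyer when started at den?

Level 0: den
Level 1: garage, lobby
Level 2: chapel, foyer, gym, pantry, patio, workshop
Level 3: attic, closet, gallery, kitchen, lab, nursery, parlor, porch, sauna, studio
foyer first appears at level 2.

2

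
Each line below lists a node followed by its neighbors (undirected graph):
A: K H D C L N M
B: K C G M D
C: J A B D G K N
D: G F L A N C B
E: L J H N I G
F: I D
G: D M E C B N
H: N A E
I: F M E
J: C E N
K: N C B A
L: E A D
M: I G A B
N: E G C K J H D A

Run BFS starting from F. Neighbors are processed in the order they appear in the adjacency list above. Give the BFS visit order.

F I D M E G L A N C B J H K

Visit F; enqueue I, D → queue [I, D]
Visit I; enqueue M, E → queue [D, M, E]
Visit D; enqueue G, L, A, N, C, B → queue [M, E, G, L, A, N, C, B]
Visit M → queue [E, G, L, A, N, C, B]
Visit E; enqueue J, H → queue [G, L, A, N, C, B, J, H]
Visit G → queue [L, A, N, C, B, J, H]
Visit L → queue [A, N, C, B, J, H]
Visit A; enqueue K → queue [N, C, B, J, H, K]
Visit N → queue [C, B, J, H, K]
Visit C → queue [B, J, H, K]
Visit B → queue [J, H, K]
Visit J → queue [H, K]
Visit H → queue [K]
Visit K → queue []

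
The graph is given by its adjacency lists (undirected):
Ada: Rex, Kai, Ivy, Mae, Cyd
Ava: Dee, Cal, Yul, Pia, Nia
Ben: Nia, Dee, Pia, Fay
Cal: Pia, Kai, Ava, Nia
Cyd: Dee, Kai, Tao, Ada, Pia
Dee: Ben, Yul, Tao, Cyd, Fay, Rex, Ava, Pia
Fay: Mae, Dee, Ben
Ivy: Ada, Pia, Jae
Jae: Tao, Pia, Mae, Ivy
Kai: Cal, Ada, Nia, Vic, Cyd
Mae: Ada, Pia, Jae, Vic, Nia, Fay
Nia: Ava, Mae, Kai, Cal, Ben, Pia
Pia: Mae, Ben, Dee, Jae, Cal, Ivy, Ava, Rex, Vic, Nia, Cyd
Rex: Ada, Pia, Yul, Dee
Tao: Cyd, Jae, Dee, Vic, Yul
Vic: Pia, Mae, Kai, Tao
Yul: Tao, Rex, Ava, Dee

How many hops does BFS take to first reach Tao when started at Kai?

Level 0: Kai
Level 1: Ada, Cal, Cyd, Nia, Vic
Level 2: Ava, Ben, Dee, Ivy, Mae, Pia, Rex, Tao
Level 3: Fay, Jae, Yul
Tao first appears at level 2.

2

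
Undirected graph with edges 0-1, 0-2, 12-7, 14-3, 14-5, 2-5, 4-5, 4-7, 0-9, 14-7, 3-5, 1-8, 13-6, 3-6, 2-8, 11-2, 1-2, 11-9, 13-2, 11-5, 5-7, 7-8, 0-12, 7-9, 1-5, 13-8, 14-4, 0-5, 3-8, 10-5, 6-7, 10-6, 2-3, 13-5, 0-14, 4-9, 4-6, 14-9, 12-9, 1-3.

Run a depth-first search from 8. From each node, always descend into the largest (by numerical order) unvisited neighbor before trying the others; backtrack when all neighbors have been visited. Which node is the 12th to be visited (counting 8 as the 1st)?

2

Visit 8
8 → 13
13 → 6
6 → 10
10 → 5
5 → 14
14 → 9
9 → 12
12 → 7
7 → 4
12 → 0
0 → 2
2 → 11
2 → 3
3 → 1

Visit order: 8, 13, 6, 10, 5, 14, 9, 12, 7, 4, 0, 2, 11, 3, 1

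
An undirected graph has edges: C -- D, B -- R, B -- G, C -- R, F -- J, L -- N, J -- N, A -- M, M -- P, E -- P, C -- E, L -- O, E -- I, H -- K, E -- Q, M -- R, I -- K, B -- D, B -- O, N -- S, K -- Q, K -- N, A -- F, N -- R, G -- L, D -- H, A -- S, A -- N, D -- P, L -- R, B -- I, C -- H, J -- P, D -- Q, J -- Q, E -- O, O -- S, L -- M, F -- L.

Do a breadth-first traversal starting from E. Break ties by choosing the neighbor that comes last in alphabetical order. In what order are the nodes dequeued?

Visit E; enqueue Q, P, O, I, C → queue [Q, P, O, I, C]
Visit Q; enqueue K, J, D → queue [P, O, I, C, K, J, D]
Visit P; enqueue M → queue [O, I, C, K, J, D, M]
Visit O; enqueue S, L, B → queue [I, C, K, J, D, M, S, L, B]
Visit I → queue [C, K, J, D, M, S, L, B]
Visit C; enqueue R, H → queue [K, J, D, M, S, L, B, R, H]
Visit K; enqueue N → queue [J, D, M, S, L, B, R, H, N]
Visit J; enqueue F → queue [D, M, S, L, B, R, H, N, F]
Visit D → queue [M, S, L, B, R, H, N, F]
Visit M; enqueue A → queue [S, L, B, R, H, N, F, A]
Visit S → queue [L, B, R, H, N, F, A]
Visit L; enqueue G → queue [B, R, H, N, F, A, G]
Visit B → queue [R, H, N, F, A, G]
Visit R → queue [H, N, F, A, G]
Visit H → queue [N, F, A, G]
Visit N → queue [F, A, G]
Visit F → queue [A, G]
Visit A → queue [G]
Visit G → queue []

E, Q, P, O, I, C, K, J, D, M, S, L, B, R, H, N, F, A, G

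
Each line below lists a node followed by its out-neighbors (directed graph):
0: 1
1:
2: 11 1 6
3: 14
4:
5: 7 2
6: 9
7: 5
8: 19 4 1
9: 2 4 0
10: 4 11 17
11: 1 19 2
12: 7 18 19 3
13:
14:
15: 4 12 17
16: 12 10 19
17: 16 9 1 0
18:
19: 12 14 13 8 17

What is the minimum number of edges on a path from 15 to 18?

Level 0: 15
Level 1: 4, 12, 17
Level 2: 0, 1, 3, 7, 9, 16, 18, 19
Level 3: 2, 5, 8, 10, 13, 14
Level 4: 6, 11
18 first appears at level 2.

2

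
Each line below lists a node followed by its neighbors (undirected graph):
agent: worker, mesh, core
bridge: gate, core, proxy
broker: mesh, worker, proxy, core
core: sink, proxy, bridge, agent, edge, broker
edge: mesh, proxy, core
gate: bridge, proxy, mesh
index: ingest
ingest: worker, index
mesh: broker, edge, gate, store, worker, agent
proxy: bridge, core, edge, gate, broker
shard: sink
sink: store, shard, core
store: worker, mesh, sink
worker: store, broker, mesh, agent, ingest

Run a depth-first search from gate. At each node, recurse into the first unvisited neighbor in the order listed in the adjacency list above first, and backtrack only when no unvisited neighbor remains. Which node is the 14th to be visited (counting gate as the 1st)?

shard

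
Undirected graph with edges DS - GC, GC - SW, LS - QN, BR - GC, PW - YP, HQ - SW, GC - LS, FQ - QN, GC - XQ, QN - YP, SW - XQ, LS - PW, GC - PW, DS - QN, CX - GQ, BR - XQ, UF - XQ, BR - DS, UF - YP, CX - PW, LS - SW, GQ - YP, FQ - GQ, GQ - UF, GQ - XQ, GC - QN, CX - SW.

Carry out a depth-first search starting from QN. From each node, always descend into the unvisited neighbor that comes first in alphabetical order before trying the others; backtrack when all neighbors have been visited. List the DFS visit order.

Visit QN
QN → DS
DS → BR
BR → GC
GC → LS
LS → PW
PW → CX
CX → GQ
GQ → FQ
GQ → UF
UF → XQ
XQ → SW
SW → HQ
UF → YP

QN DS BR GC LS PW CX GQ FQ UF XQ SW HQ YP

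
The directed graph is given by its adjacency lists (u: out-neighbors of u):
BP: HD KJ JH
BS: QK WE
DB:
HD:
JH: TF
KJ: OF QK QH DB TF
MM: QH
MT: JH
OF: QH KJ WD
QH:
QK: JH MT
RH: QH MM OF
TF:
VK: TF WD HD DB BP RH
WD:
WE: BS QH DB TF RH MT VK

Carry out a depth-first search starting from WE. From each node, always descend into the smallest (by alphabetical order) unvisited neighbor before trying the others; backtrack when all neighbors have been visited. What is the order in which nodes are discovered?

WE BS QK JH TF MT DB QH RH MM OF KJ WD VK BP HD

Visit WE
WE → BS
BS → QK
QK → JH
JH → TF
QK → MT
WE → DB
WE → QH
WE → RH
RH → MM
RH → OF
OF → KJ
OF → WD
WE → VK
VK → BP
BP → HD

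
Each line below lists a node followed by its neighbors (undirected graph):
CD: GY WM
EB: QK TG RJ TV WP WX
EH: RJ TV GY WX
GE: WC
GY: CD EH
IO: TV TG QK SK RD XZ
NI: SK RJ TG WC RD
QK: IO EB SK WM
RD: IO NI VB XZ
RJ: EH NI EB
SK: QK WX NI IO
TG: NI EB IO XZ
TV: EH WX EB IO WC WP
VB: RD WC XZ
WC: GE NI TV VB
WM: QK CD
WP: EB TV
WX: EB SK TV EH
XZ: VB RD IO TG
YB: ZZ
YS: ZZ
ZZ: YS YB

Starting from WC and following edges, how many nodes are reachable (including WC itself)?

19

BFS from WC visits: WC, GE, NI, TV, VB, SK, RJ, TG, RD, EH, WX, EB, IO, WP, XZ, QK, GY, WM, CD
Reachable nodes: 19 of 22 total.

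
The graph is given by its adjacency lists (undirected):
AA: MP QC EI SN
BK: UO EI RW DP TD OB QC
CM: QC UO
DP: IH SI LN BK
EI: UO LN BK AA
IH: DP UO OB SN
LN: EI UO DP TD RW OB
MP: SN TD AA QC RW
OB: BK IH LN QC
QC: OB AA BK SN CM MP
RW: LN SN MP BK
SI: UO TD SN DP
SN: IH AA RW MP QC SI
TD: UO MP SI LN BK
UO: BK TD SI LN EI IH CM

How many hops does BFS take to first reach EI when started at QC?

Level 0: QC
Level 1: AA, BK, CM, MP, OB, SN
Level 2: DP, EI, IH, LN, RW, SI, TD, UO
EI first appears at level 2.

2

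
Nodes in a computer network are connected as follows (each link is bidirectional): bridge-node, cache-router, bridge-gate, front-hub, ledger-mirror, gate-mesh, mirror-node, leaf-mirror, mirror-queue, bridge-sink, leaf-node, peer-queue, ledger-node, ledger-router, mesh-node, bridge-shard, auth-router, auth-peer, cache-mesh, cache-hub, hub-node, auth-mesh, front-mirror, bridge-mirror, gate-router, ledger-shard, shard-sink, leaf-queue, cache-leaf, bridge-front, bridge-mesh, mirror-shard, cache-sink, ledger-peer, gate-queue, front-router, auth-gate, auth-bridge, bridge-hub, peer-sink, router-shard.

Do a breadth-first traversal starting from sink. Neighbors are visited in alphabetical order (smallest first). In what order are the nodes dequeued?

sink → bridge → cache → peer → shard → auth → front → gate → hub → mesh → mirror → node → leaf → router → ledger → queue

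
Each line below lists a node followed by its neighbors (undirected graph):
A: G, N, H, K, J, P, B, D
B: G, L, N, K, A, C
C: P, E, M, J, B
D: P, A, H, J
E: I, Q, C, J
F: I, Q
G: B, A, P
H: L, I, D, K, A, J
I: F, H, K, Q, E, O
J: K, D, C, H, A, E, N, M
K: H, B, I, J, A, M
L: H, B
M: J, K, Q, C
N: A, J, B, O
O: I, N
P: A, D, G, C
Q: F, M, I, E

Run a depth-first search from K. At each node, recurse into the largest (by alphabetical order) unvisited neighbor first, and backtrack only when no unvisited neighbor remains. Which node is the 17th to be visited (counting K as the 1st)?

Visit K
K → M
M → Q
Q → I
I → O
O → N
N → J
J → H
H → L
L → B
B → G
G → P
P → D
D → A
P → C
C → E
I → F

Visit order: K, M, Q, I, O, N, J, H, L, B, G, P, D, A, C, E, F

F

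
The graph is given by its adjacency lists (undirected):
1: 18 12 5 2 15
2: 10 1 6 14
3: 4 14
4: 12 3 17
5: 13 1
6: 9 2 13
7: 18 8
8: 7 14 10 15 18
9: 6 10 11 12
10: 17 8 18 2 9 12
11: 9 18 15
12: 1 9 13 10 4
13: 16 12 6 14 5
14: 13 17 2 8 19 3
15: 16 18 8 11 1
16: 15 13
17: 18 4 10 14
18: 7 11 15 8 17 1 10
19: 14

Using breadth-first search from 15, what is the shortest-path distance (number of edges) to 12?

2

Level 0: 15
Level 1: 1, 8, 11, 16, 18
Level 2: 2, 5, 7, 9, 10, 12, 13, 14, 17
Level 3: 3, 4, 6, 19
12 first appears at level 2.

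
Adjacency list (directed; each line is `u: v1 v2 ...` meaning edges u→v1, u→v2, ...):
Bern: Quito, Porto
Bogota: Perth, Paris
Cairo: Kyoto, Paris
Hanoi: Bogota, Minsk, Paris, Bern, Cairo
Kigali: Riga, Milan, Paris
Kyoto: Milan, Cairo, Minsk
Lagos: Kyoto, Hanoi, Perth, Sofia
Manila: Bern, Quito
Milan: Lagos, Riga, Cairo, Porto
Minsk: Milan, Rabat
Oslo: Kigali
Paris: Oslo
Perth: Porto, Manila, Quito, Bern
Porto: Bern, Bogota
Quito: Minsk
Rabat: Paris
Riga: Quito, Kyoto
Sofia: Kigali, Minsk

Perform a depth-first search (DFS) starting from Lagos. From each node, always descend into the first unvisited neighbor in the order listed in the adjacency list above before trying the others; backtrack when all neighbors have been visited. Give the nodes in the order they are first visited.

Lagos, Kyoto, Milan, Riga, Quito, Minsk, Rabat, Paris, Oslo, Kigali, Cairo, Porto, Bern, Bogota, Perth, Manila, Hanoi, Sofia

Visit Lagos
Lagos → Kyoto
Kyoto → Milan
Milan → Riga
Riga → Quito
Quito → Minsk
Minsk → Rabat
Rabat → Paris
Paris → Oslo
Oslo → Kigali
Milan → Cairo
Milan → Porto
Porto → Bern
Porto → Bogota
Bogota → Perth
Perth → Manila
Lagos → Hanoi
Lagos → Sofia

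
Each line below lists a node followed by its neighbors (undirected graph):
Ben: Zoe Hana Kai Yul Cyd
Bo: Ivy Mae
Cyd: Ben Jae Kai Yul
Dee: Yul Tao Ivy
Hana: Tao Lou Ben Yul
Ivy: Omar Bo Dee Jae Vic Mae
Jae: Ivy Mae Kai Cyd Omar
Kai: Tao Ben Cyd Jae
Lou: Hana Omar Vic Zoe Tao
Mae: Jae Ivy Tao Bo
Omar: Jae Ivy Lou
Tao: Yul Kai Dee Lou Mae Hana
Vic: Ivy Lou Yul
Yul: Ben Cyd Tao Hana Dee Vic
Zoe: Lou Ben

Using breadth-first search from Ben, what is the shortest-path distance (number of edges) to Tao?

2

Level 0: Ben
Level 1: Cyd, Hana, Kai, Yul, Zoe
Level 2: Dee, Jae, Lou, Tao, Vic
Level 3: Ivy, Mae, Omar
Level 4: Bo
Tao first appears at level 2.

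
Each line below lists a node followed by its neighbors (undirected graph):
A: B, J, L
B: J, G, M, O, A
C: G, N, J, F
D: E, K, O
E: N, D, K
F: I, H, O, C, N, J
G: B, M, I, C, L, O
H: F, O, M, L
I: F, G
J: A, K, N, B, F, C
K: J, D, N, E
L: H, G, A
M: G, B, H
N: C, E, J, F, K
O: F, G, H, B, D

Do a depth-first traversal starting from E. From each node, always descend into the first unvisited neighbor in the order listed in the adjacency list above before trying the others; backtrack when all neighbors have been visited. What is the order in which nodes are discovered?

E → N → C → G → B → J → A → L → H → F → I → O → D → K → M

Visit E
E → N
N → C
C → G
G → B
B → J
J → A
A → L
L → H
H → F
F → I
F → O
O → D
D → K
H → M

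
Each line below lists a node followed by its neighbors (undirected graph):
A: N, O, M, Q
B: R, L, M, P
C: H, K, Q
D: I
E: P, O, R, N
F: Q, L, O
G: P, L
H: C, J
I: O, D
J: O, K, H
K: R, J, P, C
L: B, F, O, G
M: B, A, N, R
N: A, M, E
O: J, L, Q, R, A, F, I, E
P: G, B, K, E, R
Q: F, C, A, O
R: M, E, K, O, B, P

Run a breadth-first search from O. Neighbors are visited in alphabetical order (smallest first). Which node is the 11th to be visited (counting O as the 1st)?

N

Visit O; enqueue A, E, F, I, J, L, Q, R → queue [A, E, F, I, J, L, Q, R]
Visit A; enqueue M, N → queue [E, F, I, J, L, Q, R, M, N]
Visit E; enqueue P → queue [F, I, J, L, Q, R, M, N, P]
Visit F → queue [I, J, L, Q, R, M, N, P]
Visit I; enqueue D → queue [J, L, Q, R, M, N, P, D]
Visit J; enqueue H, K → queue [L, Q, R, M, N, P, D, H, K]
Visit L; enqueue B, G → queue [Q, R, M, N, P, D, H, K, B, G]
Visit Q; enqueue C → queue [R, M, N, P, D, H, K, B, G, C]
Visit R → queue [M, N, P, D, H, K, B, G, C]
Visit M → queue [N, P, D, H, K, B, G, C]
Visit N → queue [P, D, H, K, B, G, C]
Visit P → queue [D, H, K, B, G, C]
Visit D → queue [H, K, B, G, C]
Visit H → queue [K, B, G, C]
Visit K → queue [B, G, C]
Visit B → queue [G, C]
Visit G → queue [C]
Visit C → queue []

Visit order: O, A, E, F, I, J, L, Q, R, M, N, P, D, H, K, B, G, C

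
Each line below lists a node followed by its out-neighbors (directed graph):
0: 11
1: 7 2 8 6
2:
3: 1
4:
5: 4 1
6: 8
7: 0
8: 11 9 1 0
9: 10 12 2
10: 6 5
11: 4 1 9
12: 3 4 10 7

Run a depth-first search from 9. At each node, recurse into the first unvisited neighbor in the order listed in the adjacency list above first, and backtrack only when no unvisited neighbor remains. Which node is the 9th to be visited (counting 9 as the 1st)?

0

Visit 9
9 → 10
10 → 6
6 → 8
8 → 11
11 → 4
11 → 1
1 → 7
7 → 0
1 → 2
10 → 5
9 → 12
12 → 3

Visit order: 9, 10, 6, 8, 11, 4, 1, 7, 0, 2, 5, 12, 3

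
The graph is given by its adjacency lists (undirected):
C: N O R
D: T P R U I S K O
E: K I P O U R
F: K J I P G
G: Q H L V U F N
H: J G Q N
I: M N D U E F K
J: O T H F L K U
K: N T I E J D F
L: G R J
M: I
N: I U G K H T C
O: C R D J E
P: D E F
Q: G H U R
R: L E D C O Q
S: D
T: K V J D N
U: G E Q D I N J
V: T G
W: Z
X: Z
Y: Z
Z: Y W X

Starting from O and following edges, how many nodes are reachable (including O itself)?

BFS from O visits: O, R, J, E, D, C, Q, L, U, T, K, H, F, P, I, S, N, G, V, M
Reachable nodes: 20 of 24 total.

20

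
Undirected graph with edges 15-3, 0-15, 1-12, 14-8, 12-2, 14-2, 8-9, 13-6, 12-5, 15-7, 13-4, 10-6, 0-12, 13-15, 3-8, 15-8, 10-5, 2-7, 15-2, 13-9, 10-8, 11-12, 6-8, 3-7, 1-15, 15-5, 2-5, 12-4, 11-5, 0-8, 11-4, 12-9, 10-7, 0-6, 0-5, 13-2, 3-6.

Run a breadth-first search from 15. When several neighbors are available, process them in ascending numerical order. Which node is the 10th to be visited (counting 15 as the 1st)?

6

Visit 15; enqueue 0, 1, 2, 3, 5, 7, 8, 13 → queue [0, 1, 2, 3, 5, 7, 8, 13]
Visit 0; enqueue 6, 12 → queue [1, 2, 3, 5, 7, 8, 13, 6, 12]
Visit 1 → queue [2, 3, 5, 7, 8, 13, 6, 12]
Visit 2; enqueue 14 → queue [3, 5, 7, 8, 13, 6, 12, 14]
Visit 3 → queue [5, 7, 8, 13, 6, 12, 14]
Visit 5; enqueue 10, 11 → queue [7, 8, 13, 6, 12, 14, 10, 11]
Visit 7 → queue [8, 13, 6, 12, 14, 10, 11]
Visit 8; enqueue 9 → queue [13, 6, 12, 14, 10, 11, 9]
Visit 13; enqueue 4 → queue [6, 12, 14, 10, 11, 9, 4]
Visit 6 → queue [12, 14, 10, 11, 9, 4]
Visit 12 → queue [14, 10, 11, 9, 4]
Visit 14 → queue [10, 11, 9, 4]
Visit 10 → queue [11, 9, 4]
Visit 11 → queue [9, 4]
Visit 9 → queue [4]
Visit 4 → queue []

Visit order: 15, 0, 1, 2, 3, 5, 7, 8, 13, 6, 12, 14, 10, 11, 9, 4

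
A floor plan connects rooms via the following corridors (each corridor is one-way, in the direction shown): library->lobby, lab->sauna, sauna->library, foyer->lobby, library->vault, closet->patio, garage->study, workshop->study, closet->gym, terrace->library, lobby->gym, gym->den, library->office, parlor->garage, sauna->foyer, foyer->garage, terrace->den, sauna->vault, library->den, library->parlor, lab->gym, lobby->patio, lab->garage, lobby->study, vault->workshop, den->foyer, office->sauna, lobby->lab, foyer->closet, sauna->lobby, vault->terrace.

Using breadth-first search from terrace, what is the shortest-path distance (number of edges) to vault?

2

Level 0: terrace
Level 1: den, library
Level 2: foyer, lobby, office, parlor, vault
Level 3: closet, garage, gym, lab, patio, sauna, study, workshop
vault first appears at level 2.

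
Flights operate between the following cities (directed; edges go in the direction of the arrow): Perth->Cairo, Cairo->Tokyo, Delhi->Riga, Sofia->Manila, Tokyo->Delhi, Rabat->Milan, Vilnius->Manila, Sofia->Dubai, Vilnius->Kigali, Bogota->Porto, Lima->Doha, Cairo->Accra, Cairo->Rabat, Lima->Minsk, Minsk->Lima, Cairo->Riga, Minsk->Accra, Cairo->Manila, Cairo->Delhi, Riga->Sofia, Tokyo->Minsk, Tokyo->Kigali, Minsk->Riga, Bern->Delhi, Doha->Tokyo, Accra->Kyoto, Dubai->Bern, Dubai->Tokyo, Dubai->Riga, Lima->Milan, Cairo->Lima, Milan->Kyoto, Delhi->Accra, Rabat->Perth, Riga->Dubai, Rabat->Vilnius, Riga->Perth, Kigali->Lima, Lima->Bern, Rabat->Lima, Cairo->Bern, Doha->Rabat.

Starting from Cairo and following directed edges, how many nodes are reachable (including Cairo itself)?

18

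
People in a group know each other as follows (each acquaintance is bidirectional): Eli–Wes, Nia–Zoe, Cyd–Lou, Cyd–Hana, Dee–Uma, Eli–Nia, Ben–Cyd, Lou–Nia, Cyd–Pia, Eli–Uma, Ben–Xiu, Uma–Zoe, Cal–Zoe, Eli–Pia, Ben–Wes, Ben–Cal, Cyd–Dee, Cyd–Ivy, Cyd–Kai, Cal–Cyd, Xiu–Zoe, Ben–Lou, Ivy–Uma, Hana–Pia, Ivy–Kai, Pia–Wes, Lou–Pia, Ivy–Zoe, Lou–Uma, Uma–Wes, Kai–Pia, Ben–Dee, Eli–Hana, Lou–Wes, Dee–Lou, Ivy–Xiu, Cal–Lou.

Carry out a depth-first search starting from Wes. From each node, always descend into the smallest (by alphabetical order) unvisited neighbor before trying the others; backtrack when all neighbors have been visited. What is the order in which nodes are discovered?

Wes Ben Cal Cyd Dee Lou Nia Eli Hana Pia Kai Ivy Uma Zoe Xiu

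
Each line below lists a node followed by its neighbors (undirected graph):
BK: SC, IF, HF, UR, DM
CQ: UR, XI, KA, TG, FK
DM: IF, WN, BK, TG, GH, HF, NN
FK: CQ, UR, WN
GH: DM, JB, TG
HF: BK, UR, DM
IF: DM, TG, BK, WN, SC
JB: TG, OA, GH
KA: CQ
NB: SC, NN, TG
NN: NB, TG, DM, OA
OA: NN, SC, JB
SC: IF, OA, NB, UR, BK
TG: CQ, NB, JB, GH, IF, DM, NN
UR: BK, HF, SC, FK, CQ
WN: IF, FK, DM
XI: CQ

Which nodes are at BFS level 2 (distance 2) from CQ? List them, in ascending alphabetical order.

BK, DM, GH, HF, IF, JB, NB, NN, SC, WN

Level 0: CQ
Level 1: FK, KA, TG, UR, XI
Level 2: BK, DM, GH, HF, IF, JB, NB, NN, SC, WN
Level 3: OA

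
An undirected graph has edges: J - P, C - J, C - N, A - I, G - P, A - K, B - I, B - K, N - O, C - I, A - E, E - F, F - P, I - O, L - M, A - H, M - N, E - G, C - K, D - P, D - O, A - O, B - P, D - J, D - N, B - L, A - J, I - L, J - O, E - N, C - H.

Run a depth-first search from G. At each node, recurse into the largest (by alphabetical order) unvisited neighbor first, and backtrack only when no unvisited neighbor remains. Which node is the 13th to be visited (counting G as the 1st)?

H

Visit G
G → P
P → J
J → O
O → N
N → M
M → L
L → I
I → C
C → K
K → B
K → A
A → H
A → E
E → F
N → D

Visit order: G, P, J, O, N, M, L, I, C, K, B, A, H, E, F, D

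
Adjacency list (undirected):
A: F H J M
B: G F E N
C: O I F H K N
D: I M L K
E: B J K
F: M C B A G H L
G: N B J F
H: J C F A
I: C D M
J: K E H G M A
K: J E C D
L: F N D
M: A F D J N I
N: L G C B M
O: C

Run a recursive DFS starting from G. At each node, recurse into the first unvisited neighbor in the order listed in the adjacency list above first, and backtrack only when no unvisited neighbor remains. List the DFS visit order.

G → N → L → F → M → A → H → J → K → E → B → C → O → I → D

Visit G
G → N
N → L
L → F
F → M
M → A
A → H
H → J
J → K
K → E
E → B
K → C
C → O
C → I
I → D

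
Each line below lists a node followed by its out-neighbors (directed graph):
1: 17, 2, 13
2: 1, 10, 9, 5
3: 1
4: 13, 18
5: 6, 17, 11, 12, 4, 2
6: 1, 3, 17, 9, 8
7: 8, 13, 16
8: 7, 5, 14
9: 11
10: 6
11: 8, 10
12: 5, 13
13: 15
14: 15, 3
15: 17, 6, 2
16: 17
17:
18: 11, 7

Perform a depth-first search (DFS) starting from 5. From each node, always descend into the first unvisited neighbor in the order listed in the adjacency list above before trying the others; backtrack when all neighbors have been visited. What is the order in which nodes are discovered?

Visit 5
5 → 6
6 → 1
1 → 17
1 → 2
2 → 10
2 → 9
9 → 11
11 → 8
8 → 7
7 → 13
13 → 15
7 → 16
8 → 14
14 → 3
5 → 12
5 → 4
4 → 18

5 6 1 17 2 10 9 11 8 7 13 15 16 14 3 12 4 18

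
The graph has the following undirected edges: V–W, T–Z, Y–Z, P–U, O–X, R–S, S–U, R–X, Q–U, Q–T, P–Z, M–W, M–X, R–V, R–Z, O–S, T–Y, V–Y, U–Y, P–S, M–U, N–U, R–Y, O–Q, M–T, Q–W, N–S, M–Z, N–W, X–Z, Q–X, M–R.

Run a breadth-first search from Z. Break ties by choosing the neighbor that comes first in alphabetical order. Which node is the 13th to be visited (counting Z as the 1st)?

Visit Z; enqueue M, P, R, T, X, Y → queue [M, P, R, T, X, Y]
Visit M; enqueue U, W → queue [P, R, T, X, Y, U, W]
Visit P; enqueue S → queue [R, T, X, Y, U, W, S]
Visit R; enqueue V → queue [T, X, Y, U, W, S, V]
Visit T; enqueue Q → queue [X, Y, U, W, S, V, Q]
Visit X; enqueue O → queue [Y, U, W, S, V, Q, O]
Visit Y → queue [U, W, S, V, Q, O]
Visit U; enqueue N → queue [W, S, V, Q, O, N]
Visit W → queue [S, V, Q, O, N]
Visit S → queue [V, Q, O, N]
Visit V → queue [Q, O, N]
Visit Q → queue [O, N]
Visit O → queue [N]
Visit N → queue []

Visit order: Z, M, P, R, T, X, Y, U, W, S, V, Q, O, N

O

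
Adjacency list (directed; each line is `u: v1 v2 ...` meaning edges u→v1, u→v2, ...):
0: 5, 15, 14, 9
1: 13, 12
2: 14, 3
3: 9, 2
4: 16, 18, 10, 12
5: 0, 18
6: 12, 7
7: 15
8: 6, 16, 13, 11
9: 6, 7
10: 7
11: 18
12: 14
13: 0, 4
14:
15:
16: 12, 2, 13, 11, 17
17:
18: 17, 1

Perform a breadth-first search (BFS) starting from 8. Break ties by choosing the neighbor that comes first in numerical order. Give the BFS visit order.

Visit 8; enqueue 6, 11, 13, 16 → queue [6, 11, 13, 16]
Visit 6; enqueue 7, 12 → queue [11, 13, 16, 7, 12]
Visit 11; enqueue 18 → queue [13, 16, 7, 12, 18]
Visit 13; enqueue 0, 4 → queue [16, 7, 12, 18, 0, 4]
Visit 16; enqueue 2, 17 → queue [7, 12, 18, 0, 4, 2, 17]
Visit 7; enqueue 15 → queue [12, 18, 0, 4, 2, 17, 15]
Visit 12; enqueue 14 → queue [18, 0, 4, 2, 17, 15, 14]
Visit 18; enqueue 1 → queue [0, 4, 2, 17, 15, 14, 1]
Visit 0; enqueue 5, 9 → queue [4, 2, 17, 15, 14, 1, 5, 9]
Visit 4; enqueue 10 → queue [2, 17, 15, 14, 1, 5, 9, 10]
Visit 2; enqueue 3 → queue [17, 15, 14, 1, 5, 9, 10, 3]
Visit 17 → queue [15, 14, 1, 5, 9, 10, 3]
Visit 15 → queue [14, 1, 5, 9, 10, 3]
Visit 14 → queue [1, 5, 9, 10, 3]
Visit 1 → queue [5, 9, 10, 3]
Visit 5 → queue [9, 10, 3]
Visit 9 → queue [10, 3]
Visit 10 → queue [3]
Visit 3 → queue []

8 6 11 13 16 7 12 18 0 4 2 17 15 14 1 5 9 10 3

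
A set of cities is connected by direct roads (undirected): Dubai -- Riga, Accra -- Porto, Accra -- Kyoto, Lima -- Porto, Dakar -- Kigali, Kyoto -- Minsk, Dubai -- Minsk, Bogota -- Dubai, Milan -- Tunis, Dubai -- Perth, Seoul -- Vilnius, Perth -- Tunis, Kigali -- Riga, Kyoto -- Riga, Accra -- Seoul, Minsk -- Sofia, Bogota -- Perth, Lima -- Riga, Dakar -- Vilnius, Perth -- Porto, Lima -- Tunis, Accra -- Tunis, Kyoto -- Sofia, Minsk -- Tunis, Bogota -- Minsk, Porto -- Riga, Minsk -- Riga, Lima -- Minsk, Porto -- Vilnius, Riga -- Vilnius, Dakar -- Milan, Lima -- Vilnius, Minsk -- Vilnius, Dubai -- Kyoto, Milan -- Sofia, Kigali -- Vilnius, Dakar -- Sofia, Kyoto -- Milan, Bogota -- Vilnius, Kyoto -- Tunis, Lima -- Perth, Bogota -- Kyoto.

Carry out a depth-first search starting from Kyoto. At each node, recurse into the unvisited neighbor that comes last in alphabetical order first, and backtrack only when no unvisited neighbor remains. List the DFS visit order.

Visit Kyoto
Kyoto → Tunis
Tunis → Perth
Perth → Porto
Porto → Vilnius
Vilnius → Seoul
Seoul → Accra
Vilnius → Riga
Riga → Minsk
Minsk → Sofia
Sofia → Milan
Milan → Dakar
Dakar → Kigali
Minsk → Lima
Minsk → Dubai
Dubai → Bogota

Kyoto Tunis Perth Porto Vilnius Seoul Accra Riga Minsk Sofia Milan Dakar Kigali Lima Dubai Bogota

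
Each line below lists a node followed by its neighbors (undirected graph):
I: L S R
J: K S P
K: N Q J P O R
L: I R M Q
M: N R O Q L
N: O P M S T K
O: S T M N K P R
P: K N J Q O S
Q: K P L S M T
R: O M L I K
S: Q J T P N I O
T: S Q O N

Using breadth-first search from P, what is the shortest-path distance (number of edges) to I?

2

Level 0: P
Level 1: J, K, N, O, Q, S
Level 2: I, L, M, R, T
I first appears at level 2.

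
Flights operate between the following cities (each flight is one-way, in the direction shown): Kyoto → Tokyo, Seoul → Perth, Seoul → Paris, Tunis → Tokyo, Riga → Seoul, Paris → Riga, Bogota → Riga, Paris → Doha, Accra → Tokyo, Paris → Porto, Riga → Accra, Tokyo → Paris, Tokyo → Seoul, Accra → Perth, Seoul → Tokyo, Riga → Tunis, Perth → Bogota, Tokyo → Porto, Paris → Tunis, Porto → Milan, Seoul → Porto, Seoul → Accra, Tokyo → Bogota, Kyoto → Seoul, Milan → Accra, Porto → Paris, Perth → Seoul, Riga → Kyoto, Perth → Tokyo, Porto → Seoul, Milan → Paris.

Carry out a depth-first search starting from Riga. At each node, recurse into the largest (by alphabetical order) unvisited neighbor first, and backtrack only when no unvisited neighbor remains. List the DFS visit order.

Riga -> Tunis -> Tokyo -> Seoul -> Porto -> Paris -> Doha -> Milan -> Accra -> Perth -> Bogota -> Kyoto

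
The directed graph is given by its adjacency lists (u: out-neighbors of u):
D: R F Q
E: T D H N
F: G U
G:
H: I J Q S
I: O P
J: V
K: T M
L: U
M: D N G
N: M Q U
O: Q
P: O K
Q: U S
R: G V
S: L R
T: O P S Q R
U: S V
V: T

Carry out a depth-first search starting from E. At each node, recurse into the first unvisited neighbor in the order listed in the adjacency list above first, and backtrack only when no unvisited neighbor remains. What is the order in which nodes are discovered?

Visit E
E → T
T → O
O → Q
Q → U
U → S
S → L
S → R
R → G
R → V
T → P
P → K
K → M
M → D
D → F
M → N
E → H
H → I
H → J

E, T, O, Q, U, S, L, R, G, V, P, K, M, D, F, N, H, I, J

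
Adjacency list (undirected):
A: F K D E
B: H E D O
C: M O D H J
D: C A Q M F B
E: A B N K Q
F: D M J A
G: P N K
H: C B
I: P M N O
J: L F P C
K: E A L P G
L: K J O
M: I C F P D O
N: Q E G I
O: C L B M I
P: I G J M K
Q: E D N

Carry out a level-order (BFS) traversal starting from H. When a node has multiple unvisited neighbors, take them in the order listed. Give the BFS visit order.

Visit H; enqueue C, B → queue [C, B]
Visit C; enqueue M, O, D, J → queue [B, M, O, D, J]
Visit B; enqueue E → queue [M, O, D, J, E]
Visit M; enqueue I, F, P → queue [O, D, J, E, I, F, P]
Visit O; enqueue L → queue [D, J, E, I, F, P, L]
Visit D; enqueue A, Q → queue [J, E, I, F, P, L, A, Q]
Visit J → queue [E, I, F, P, L, A, Q]
Visit E; enqueue N, K → queue [I, F, P, L, A, Q, N, K]
Visit I → queue [F, P, L, A, Q, N, K]
Visit F → queue [P, L, A, Q, N, K]
Visit P; enqueue G → queue [L, A, Q, N, K, G]
Visit L → queue [A, Q, N, K, G]
Visit A → queue [Q, N, K, G]
Visit Q → queue [N, K, G]
Visit N → queue [K, G]
Visit K → queue [G]
Visit G → queue []

H, C, B, M, O, D, J, E, I, F, P, L, A, Q, N, K, G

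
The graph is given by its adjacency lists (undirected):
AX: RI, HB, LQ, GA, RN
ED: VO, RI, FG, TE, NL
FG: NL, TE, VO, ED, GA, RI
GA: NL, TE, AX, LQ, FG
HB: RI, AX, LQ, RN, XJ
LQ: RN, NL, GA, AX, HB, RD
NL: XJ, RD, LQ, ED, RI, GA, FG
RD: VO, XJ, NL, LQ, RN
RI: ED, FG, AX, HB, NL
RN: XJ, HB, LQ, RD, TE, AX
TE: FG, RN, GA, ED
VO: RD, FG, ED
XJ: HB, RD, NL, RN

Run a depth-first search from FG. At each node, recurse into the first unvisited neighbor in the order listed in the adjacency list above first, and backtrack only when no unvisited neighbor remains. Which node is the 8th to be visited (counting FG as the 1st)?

RD

Visit FG
FG → NL
NL → XJ
XJ → HB
HB → RI
RI → ED
ED → VO
VO → RD
RD → LQ
LQ → RN
RN → TE
TE → GA
GA → AX

Visit order: FG, NL, XJ, HB, RI, ED, VO, RD, LQ, RN, TE, GA, AX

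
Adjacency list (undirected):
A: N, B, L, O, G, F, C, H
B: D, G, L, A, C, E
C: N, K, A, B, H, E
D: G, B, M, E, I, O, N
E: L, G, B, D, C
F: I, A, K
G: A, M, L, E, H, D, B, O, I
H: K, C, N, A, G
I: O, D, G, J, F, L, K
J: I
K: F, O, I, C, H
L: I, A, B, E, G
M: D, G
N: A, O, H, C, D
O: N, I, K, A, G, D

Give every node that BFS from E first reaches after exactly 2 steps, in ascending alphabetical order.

A, H, I, K, M, N, O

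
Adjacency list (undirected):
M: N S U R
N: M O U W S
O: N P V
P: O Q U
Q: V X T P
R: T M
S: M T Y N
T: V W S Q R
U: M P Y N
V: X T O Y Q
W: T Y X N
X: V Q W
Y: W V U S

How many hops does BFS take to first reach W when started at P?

Level 0: P
Level 1: O, Q, U
Level 2: M, N, T, V, X, Y
Level 3: R, S, W
W first appears at level 3.

3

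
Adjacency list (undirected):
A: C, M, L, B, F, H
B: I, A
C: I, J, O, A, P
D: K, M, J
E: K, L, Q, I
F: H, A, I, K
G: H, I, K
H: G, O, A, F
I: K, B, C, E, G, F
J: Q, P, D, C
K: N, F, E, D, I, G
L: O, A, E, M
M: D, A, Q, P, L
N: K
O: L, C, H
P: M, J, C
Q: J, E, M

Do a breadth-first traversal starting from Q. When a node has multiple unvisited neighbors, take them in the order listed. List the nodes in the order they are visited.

Q, J, E, M, P, D, C, K, L, I, A, O, N, F, G, B, H

Visit Q; enqueue J, E, M → queue [J, E, M]
Visit J; enqueue P, D, C → queue [E, M, P, D, C]
Visit E; enqueue K, L, I → queue [M, P, D, C, K, L, I]
Visit M; enqueue A → queue [P, D, C, K, L, I, A]
Visit P → queue [D, C, K, L, I, A]
Visit D → queue [C, K, L, I, A]
Visit C; enqueue O → queue [K, L, I, A, O]
Visit K; enqueue N, F, G → queue [L, I, A, O, N, F, G]
Visit L → queue [I, A, O, N, F, G]
Visit I; enqueue B → queue [A, O, N, F, G, B]
Visit A; enqueue H → queue [O, N, F, G, B, H]
Visit O → queue [N, F, G, B, H]
Visit N → queue [F, G, B, H]
Visit F → queue [G, B, H]
Visit G → queue [B, H]
Visit B → queue [H]
Visit H → queue []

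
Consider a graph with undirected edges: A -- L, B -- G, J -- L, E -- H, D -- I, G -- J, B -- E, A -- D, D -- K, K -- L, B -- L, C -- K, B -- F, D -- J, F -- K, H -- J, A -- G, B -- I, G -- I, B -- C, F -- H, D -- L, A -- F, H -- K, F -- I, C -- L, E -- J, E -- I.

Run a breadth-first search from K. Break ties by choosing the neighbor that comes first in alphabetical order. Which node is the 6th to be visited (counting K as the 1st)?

Visit K; enqueue C, D, F, H, L → queue [C, D, F, H, L]
Visit C; enqueue B → queue [D, F, H, L, B]
Visit D; enqueue A, I, J → queue [F, H, L, B, A, I, J]
Visit F → queue [H, L, B, A, I, J]
Visit H; enqueue E → queue [L, B, A, I, J, E]
Visit L → queue [B, A, I, J, E]
Visit B; enqueue G → queue [A, I, J, E, G]
Visit A → queue [I, J, E, G]
Visit I → queue [J, E, G]
Visit J → queue [E, G]
Visit E → queue [G]
Visit G → queue []

Visit order: K, C, D, F, H, L, B, A, I, J, E, G

L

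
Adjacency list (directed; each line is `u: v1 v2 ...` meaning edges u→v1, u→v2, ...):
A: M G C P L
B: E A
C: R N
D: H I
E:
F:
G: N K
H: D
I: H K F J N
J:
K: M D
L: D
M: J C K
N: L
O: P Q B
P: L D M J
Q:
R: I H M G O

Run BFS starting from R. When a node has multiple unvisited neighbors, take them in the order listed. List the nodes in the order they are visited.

R → I → H → M → G → O → K → F → J → N → D → C → P → Q → B → L → E → A

Visit R; enqueue I, H, M, G, O → queue [I, H, M, G, O]
Visit I; enqueue K, F, J, N → queue [H, M, G, O, K, F, J, N]
Visit H; enqueue D → queue [M, G, O, K, F, J, N, D]
Visit M; enqueue C → queue [G, O, K, F, J, N, D, C]
Visit G → queue [O, K, F, J, N, D, C]
Visit O; enqueue P, Q, B → queue [K, F, J, N, D, C, P, Q, B]
Visit K → queue [F, J, N, D, C, P, Q, B]
Visit F → queue [J, N, D, C, P, Q, B]
Visit J → queue [N, D, C, P, Q, B]
Visit N; enqueue L → queue [D, C, P, Q, B, L]
Visit D → queue [C, P, Q, B, L]
Visit C → queue [P, Q, B, L]
Visit P → queue [Q, B, L]
Visit Q → queue [B, L]
Visit B; enqueue E, A → queue [L, E, A]
Visit L → queue [E, A]
Visit E → queue [A]
Visit A → queue []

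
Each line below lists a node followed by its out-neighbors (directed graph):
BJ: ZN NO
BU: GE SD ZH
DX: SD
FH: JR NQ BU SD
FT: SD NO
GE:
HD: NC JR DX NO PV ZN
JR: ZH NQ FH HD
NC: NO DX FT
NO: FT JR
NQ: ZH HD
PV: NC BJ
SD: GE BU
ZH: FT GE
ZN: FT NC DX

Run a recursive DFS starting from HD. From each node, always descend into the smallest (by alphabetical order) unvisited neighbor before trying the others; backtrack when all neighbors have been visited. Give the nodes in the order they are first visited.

HD DX SD BU GE ZH FT NO JR FH NQ NC PV BJ ZN

Visit HD
HD → DX
DX → SD
SD → BU
BU → GE
BU → ZH
ZH → FT
FT → NO
NO → JR
JR → FH
FH → NQ
HD → NC
HD → PV
PV → BJ
BJ → ZN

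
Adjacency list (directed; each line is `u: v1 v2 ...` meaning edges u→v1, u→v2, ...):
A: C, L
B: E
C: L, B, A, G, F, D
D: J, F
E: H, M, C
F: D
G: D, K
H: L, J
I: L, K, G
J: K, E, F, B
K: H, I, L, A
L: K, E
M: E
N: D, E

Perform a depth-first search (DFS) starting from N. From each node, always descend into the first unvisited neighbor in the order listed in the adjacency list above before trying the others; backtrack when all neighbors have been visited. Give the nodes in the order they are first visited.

Visit N
N → D
D → J
J → K
K → H
H → L
L → E
E → M
E → C
C → B
C → A
C → G
C → F
K → I

N -> D -> J -> K -> H -> L -> E -> M -> C -> B -> A -> G -> F -> I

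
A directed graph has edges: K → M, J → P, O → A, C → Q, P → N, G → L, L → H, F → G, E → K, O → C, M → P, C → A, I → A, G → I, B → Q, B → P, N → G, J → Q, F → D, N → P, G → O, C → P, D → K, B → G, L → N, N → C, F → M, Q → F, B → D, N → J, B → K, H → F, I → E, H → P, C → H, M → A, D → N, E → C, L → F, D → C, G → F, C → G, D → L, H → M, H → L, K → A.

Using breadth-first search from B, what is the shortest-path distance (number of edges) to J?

Level 0: B
Level 1: D, G, K, P, Q
Level 2: A, C, F, I, L, M, N, O
Level 3: E, H, J
J first appears at level 3.

3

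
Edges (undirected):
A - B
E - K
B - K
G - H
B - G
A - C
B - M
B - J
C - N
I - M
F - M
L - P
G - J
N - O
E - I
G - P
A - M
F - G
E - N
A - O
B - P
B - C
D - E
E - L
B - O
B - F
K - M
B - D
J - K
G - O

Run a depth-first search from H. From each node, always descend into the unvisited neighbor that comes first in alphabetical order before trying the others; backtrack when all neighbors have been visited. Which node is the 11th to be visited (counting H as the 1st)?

F

Visit H
H → G
G → B
B → A
A → C
C → N
N → E
E → D
E → I
I → M
M → F
M → K
K → J
E → L
L → P
N → O

Visit order: H, G, B, A, C, N, E, D, I, M, F, K, J, L, P, O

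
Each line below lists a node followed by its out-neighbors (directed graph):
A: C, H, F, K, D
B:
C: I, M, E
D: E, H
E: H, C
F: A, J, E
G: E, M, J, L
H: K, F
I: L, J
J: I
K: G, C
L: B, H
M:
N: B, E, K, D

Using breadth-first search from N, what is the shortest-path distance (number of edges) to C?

2

Level 0: N
Level 1: B, D, E, K
Level 2: C, G, H
Level 3: F, I, J, L, M
Level 4: A
C first appears at level 2.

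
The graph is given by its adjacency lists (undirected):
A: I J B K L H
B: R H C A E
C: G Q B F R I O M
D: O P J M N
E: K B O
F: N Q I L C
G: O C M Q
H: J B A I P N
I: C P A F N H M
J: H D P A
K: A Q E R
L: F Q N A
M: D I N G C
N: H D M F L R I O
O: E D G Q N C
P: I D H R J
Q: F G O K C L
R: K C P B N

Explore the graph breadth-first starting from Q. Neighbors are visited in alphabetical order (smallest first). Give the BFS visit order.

Q, C, F, G, K, L, O, B, I, M, R, N, A, E, D, H, P, J

Visit Q; enqueue C, F, G, K, L, O → queue [C, F, G, K, L, O]
Visit C; enqueue B, I, M, R → queue [F, G, K, L, O, B, I, M, R]
Visit F; enqueue N → queue [G, K, L, O, B, I, M, R, N]
Visit G → queue [K, L, O, B, I, M, R, N]
Visit K; enqueue A, E → queue [L, O, B, I, M, R, N, A, E]
Visit L → queue [O, B, I, M, R, N, A, E]
Visit O; enqueue D → queue [B, I, M, R, N, A, E, D]
Visit B; enqueue H → queue [I, M, R, N, A, E, D, H]
Visit I; enqueue P → queue [M, R, N, A, E, D, H, P]
Visit M → queue [R, N, A, E, D, H, P]
Visit R → queue [N, A, E, D, H, P]
Visit N → queue [A, E, D, H, P]
Visit A; enqueue J → queue [E, D, H, P, J]
Visit E → queue [D, H, P, J]
Visit D → queue [H, P, J]
Visit H → queue [P, J]
Visit P → queue [J]
Visit J → queue []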